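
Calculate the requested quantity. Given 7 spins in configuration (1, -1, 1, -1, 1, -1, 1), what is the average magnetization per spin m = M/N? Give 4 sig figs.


Step 1: Count up spins (+1): 4, down spins (-1): 3
Step 2: Total magnetization M = 4 - 3 = 1
Step 3: m = M/N = 1/7 = 0.1429

0.1429


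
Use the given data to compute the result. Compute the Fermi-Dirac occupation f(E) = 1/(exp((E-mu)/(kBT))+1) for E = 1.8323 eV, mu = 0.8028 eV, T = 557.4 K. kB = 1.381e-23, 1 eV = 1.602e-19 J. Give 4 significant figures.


Step 1: (E - mu) = 1.8323 - 0.8028 = 1.03 eV
Step 2: Convert: (E-mu)*eV = 1.649e-19 J
Step 3: x = (E-mu)*eV/(kB*T) = 21.43
Step 4: f = 1/(exp(21.43)+1) = 4.955e-10

4.955e-10


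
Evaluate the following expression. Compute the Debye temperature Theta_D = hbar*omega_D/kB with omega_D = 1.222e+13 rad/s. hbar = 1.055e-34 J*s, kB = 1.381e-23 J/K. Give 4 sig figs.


Step 1: hbar*omega_D = 1.055e-34 * 1.222e+13 = 1.289e-21 J
Step 2: Theta_D = 1.289e-21 / 1.381e-23
Step 3: Theta_D = 93.35 K

93.35


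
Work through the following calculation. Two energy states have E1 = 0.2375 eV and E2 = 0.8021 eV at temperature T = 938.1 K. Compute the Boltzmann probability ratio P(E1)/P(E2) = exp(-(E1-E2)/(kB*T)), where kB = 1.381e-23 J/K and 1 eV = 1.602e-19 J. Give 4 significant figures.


Step 1: Compute energy difference dE = E1 - E2 = 0.2375 - 0.8021 = -0.5646 eV
Step 2: Convert to Joules: dE_J = -0.5646 * 1.602e-19 = -9.045e-20 J
Step 3: Compute exponent = -dE_J / (kB * T) = -(-9.045e-20) / (1.381e-23 * 938.1) = 6.982
Step 4: P(E1)/P(E2) = exp(6.982) = 1077

1077


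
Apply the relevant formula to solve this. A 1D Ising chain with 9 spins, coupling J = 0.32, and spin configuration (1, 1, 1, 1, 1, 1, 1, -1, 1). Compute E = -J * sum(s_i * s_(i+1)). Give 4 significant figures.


Step 1: Nearest-neighbor products: 1, 1, 1, 1, 1, 1, -1, -1
Step 2: Sum of products = 4
Step 3: E = -0.32 * 4 = -1.28

-1.28


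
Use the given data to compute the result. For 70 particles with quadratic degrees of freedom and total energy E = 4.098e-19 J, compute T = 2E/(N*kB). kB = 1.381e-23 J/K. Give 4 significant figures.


Step 1: Numerator = 2*E = 2*4.098e-19 = 8.196e-19 J
Step 2: Denominator = N*kB = 70*1.381e-23 = 9.667e-22
Step 3: T = 8.196e-19 / 9.667e-22 = 847.8 K

847.8


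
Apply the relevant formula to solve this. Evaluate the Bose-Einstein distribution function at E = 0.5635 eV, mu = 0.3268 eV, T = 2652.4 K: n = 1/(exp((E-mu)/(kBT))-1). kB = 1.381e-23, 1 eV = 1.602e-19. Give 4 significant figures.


Step 1: (E - mu) = 0.2367 eV
Step 2: x = (E-mu)*eV/(kB*T) = 0.2367*1.602e-19/(1.381e-23*2652.4) = 1.035
Step 3: exp(x) = 2.816
Step 4: n = 1/(exp(x)-1) = 0.5508

0.5508


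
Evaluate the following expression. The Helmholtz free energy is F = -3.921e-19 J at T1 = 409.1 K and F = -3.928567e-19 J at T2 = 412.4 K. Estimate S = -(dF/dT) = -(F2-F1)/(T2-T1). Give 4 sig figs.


Step 1: dF = F2 - F1 = -3.928567e-19 - (-3.921e-19) = -7.567e-22 J
Step 2: dT = T2 - T1 = 412.4 - 409.1 = 3.3 K
Step 3: S = -dF/dT = -(-7.567e-22)/3.3 = 2.293e-22 J/K

2.293e-22


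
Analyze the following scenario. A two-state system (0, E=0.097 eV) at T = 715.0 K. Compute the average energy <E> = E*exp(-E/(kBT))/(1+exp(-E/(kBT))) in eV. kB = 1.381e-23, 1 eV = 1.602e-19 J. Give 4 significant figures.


Step 1: beta*E = 0.097*1.602e-19/(1.381e-23*715.0) = 1.574
Step 2: exp(-beta*E) = 0.2073
Step 3: <E> = 0.097*0.2073/(1+0.2073) = 0.01665 eV

0.01665


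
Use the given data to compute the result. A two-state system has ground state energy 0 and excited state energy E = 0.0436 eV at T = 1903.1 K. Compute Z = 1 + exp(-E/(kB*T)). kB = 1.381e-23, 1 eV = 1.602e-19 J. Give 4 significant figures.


Step 1: Compute beta*E = E*eV/(kB*T) = 0.0436*1.602e-19/(1.381e-23*1903.1) = 0.2658
Step 2: exp(-beta*E) = exp(-0.2658) = 0.7666
Step 3: Z = 1 + 0.7666 = 1.767

1.767


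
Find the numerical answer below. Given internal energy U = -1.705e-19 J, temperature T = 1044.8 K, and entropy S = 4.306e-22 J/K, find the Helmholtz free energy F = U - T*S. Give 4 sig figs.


Step 1: T*S = 1044.8 * 4.306e-22 = 4.499e-19 J
Step 2: F = U - T*S = -1.705e-19 - 4.499e-19
Step 3: F = -6.204e-19 J

-6.204e-19


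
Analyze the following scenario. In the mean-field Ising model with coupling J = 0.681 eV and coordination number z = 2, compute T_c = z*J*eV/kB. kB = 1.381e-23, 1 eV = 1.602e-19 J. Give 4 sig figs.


Step 1: z*J = 2*0.681 = 1.362 eV
Step 2: Convert to Joules: 1.362*1.602e-19 = 2.182e-19 J
Step 3: T_c = 2.182e-19 / 1.381e-23 = 1.58e+04 K

1.58e+04


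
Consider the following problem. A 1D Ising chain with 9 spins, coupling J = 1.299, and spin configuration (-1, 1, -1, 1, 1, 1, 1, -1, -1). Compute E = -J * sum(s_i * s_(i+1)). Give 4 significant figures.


Step 1: Nearest-neighbor products: -1, -1, -1, 1, 1, 1, -1, 1
Step 2: Sum of products = 0
Step 3: E = -1.299 * 0 = 0

0


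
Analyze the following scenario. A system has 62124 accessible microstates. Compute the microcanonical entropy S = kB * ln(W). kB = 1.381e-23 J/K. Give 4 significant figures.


Step 1: ln(W) = ln(62124) = 11.04
Step 2: S = kB * ln(W) = 1.381e-23 * 11.04
Step 3: S = 1.524e-22 J/K

1.524e-22


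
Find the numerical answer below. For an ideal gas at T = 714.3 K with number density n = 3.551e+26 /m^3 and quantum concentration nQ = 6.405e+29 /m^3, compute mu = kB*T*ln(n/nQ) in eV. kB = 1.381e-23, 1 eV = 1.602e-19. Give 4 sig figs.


Step 1: n/nQ = 3.551e+26/6.405e+29 = 0.0005544
Step 2: ln(n/nQ) = -7.498
Step 3: mu = kB*T*ln(n/nQ) = 9.864e-21*-7.498 = -7.396e-20 J
Step 4: Convert to eV: -7.396e-20/1.602e-19 = -0.4617 eV

-0.4617


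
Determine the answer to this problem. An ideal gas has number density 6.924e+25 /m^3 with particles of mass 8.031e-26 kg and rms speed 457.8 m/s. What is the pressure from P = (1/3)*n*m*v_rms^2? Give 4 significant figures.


Step 1: v_rms^2 = 457.8^2 = 2.096e+05
Step 2: n*m = 6.924e+25*8.031e-26 = 5.561
Step 3: P = (1/3)*5.561*2.096e+05 = 3.885e+05 Pa

3.885e+05


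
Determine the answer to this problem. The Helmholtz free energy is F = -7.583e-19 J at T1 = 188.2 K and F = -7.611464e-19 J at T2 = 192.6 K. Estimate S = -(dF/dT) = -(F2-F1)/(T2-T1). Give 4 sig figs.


Step 1: dF = F2 - F1 = -7.611464e-19 - (-7.583e-19) = -2.8464e-21 J
Step 2: dT = T2 - T1 = 192.6 - 188.2 = 4.4 K
Step 3: S = -dF/dT = -(-2.8464e-21)/4.4 = 6.469e-22 J/K

6.469e-22


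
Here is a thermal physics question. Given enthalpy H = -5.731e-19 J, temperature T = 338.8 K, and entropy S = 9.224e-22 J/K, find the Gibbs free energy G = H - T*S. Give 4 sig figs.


Step 1: T*S = 338.8 * 9.224e-22 = 3.125e-19 J
Step 2: G = H - T*S = -5.731e-19 - 3.125e-19
Step 3: G = -8.856e-19 J

-8.856e-19


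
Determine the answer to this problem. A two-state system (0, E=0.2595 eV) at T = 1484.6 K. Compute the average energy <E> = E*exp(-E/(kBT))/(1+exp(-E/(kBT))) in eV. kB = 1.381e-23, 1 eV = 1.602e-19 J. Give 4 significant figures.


Step 1: beta*E = 0.2595*1.602e-19/(1.381e-23*1484.6) = 2.028
Step 2: exp(-beta*E) = 0.1316
Step 3: <E> = 0.2595*0.1316/(1+0.1316) = 0.03019 eV

0.03019


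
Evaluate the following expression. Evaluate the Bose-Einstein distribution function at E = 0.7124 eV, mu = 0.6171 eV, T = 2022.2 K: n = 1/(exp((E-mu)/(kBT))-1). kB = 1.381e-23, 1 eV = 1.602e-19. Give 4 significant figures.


Step 1: (E - mu) = 0.0953 eV
Step 2: x = (E-mu)*eV/(kB*T) = 0.0953*1.602e-19/(1.381e-23*2022.2) = 0.5467
Step 3: exp(x) = 1.728
Step 4: n = 1/(exp(x)-1) = 1.375

1.375


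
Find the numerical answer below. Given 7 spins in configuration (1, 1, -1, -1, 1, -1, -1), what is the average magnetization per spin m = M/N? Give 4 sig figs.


Step 1: Count up spins (+1): 3, down spins (-1): 4
Step 2: Total magnetization M = 3 - 4 = -1
Step 3: m = M/N = -1/7 = -0.1429

-0.1429


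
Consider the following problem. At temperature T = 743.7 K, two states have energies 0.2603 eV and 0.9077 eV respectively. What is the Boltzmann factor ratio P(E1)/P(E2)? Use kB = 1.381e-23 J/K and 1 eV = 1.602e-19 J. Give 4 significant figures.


Step 1: Compute energy difference dE = E1 - E2 = 0.2603 - 0.9077 = -0.6474 eV
Step 2: Convert to Joules: dE_J = -0.6474 * 1.602e-19 = -1.037e-19 J
Step 3: Compute exponent = -dE_J / (kB * T) = -(-1.037e-19) / (1.381e-23 * 743.7) = 10.1
Step 4: P(E1)/P(E2) = exp(10.1) = 2.43e+04

2.43e+04


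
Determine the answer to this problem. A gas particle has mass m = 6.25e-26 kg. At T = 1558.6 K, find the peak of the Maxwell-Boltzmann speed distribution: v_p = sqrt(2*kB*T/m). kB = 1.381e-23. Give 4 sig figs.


Step 1: Numerator = 2*kB*T = 2*1.381e-23*1558.6 = 4.305e-20
Step 2: Ratio = 4.305e-20 / 6.25e-26 = 6.888e+05
Step 3: v_p = sqrt(6.888e+05) = 829.9 m/s

829.9


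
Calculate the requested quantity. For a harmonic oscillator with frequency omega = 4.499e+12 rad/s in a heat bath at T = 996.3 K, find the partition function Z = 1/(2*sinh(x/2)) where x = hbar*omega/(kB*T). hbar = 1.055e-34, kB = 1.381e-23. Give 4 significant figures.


Step 1: Compute x = hbar*omega/(kB*T) = 1.055e-34*4.499e+12/(1.381e-23*996.3) = 0.0345
Step 2: x/2 = 0.01725
Step 3: sinh(x/2) = 0.01725
Step 4: Z = 1/(2*0.01725) = 28.99

28.99


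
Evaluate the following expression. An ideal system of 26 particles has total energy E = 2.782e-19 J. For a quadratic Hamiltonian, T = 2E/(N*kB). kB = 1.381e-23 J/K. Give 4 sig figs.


Step 1: Numerator = 2*E = 2*2.782e-19 = 5.564e-19 J
Step 2: Denominator = N*kB = 26*1.381e-23 = 3.591e-22
Step 3: T = 5.564e-19 / 3.591e-22 = 1550 K

1550


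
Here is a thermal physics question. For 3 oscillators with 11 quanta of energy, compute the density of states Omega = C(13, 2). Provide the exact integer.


Step 1: Use binomial coefficient C(13, 2)
Step 2: Numerator = 13! / 11!
Step 3: Denominator = 2!
Step 4: Omega = 78

78


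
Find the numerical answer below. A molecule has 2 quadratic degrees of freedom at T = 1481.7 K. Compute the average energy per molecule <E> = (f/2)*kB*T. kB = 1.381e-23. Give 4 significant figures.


Step 1: f/2 = 2/2 = 1
Step 2: kB*T = 1.381e-23 * 1481.7 = 2.046e-20
Step 3: <E> = 1 * 2.046e-20 = 2.046e-20 J

2.046e-20


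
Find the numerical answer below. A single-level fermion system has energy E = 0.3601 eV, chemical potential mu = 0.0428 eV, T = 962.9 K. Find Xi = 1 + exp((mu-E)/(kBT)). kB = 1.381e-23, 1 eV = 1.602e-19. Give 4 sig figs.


Step 1: (mu - E) = 0.0428 - 0.3601 = -0.3173 eV
Step 2: x = (mu-E)*eV/(kB*T) = -0.3173*1.602e-19/(1.381e-23*962.9) = -3.823
Step 3: exp(x) = 0.02187
Step 4: Xi = 1 + 0.02187 = 1.022

1.022


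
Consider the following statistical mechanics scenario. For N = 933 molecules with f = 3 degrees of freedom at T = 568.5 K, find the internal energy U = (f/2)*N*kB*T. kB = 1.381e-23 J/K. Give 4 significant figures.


Step 1: f/2 = 3/2 = 1.5
Step 2: N*kB*T = 933*1.381e-23*568.5 = 7.325e-18
Step 3: U = 1.5 * 7.325e-18 = 1.099e-17 J

1.099e-17


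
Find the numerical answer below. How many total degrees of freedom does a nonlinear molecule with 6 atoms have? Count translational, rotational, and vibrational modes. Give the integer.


Step 1: Translational DOF = 3
Step 2: Rotational DOF (nonlinear) = 3
Step 3: Vibrational DOF = 3*6 - 6 = 12
Step 4: Total = 3 + 3 + 12 = 18

18


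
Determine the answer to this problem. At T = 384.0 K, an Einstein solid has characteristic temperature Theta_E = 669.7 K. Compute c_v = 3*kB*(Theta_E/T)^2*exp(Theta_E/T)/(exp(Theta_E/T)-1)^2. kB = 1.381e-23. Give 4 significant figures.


Step 1: x = Theta_E/T = 669.7/384.0 = 1.744
Step 2: x^2 = 3.042
Step 3: exp(x) = 5.72
Step 4: c_v = 3*1.381e-23*3.042*5.72/(5.72-1)^2 = 3.235e-23

3.235e-23


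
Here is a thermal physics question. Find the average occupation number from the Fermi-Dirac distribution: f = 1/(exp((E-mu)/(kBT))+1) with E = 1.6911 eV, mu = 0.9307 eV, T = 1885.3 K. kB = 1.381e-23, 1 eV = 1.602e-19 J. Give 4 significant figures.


Step 1: (E - mu) = 1.6911 - 0.9307 = 0.7604 eV
Step 2: Convert: (E-mu)*eV = 1.218e-19 J
Step 3: x = (E-mu)*eV/(kB*T) = 4.679
Step 4: f = 1/(exp(4.679)+1) = 0.009205

0.009205


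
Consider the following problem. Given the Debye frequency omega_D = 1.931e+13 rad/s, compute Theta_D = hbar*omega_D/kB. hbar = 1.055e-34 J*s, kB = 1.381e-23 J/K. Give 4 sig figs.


Step 1: hbar*omega_D = 1.055e-34 * 1.931e+13 = 2.037e-21 J
Step 2: Theta_D = 2.037e-21 / 1.381e-23
Step 3: Theta_D = 147.5 K

147.5


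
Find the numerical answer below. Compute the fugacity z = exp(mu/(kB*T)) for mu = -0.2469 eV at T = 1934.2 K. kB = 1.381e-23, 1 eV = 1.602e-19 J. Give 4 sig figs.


Step 1: Convert mu to Joules: -0.2469*1.602e-19 = -3.955e-20 J
Step 2: kB*T = 1.381e-23*1934.2 = 2.671e-20 J
Step 3: mu/(kB*T) = -1.481
Step 4: z = exp(-1.481) = 0.2275

0.2275


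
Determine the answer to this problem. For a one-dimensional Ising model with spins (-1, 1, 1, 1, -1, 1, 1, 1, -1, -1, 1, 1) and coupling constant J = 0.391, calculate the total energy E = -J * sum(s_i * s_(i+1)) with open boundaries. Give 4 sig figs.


Step 1: Nearest-neighbor products: -1, 1, 1, -1, -1, 1, 1, -1, 1, -1, 1
Step 2: Sum of products = 1
Step 3: E = -0.391 * 1 = -0.391

-0.391


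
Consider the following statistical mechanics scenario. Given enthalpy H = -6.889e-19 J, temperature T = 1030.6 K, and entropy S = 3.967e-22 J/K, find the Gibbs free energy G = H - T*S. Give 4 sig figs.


Step 1: T*S = 1030.6 * 3.967e-22 = 4.088e-19 J
Step 2: G = H - T*S = -6.889e-19 - 4.088e-19
Step 3: G = -1.098e-18 J

-1.098e-18


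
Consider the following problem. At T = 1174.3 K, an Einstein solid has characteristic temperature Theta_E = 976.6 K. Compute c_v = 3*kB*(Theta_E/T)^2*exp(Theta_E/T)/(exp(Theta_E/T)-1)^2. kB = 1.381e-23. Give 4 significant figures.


Step 1: x = Theta_E/T = 976.6/1174.3 = 0.8316
Step 2: x^2 = 0.6916
Step 3: exp(x) = 2.297
Step 4: c_v = 3*1.381e-23*0.6916*2.297/(2.297-1)^2 = 3.912e-23

3.912e-23


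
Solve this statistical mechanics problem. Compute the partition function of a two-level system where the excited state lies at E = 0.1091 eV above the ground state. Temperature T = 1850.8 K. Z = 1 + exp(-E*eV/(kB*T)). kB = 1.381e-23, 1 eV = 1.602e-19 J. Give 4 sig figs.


Step 1: Compute beta*E = E*eV/(kB*T) = 0.1091*1.602e-19/(1.381e-23*1850.8) = 0.6838
Step 2: exp(-beta*E) = exp(-0.6838) = 0.5047
Step 3: Z = 1 + 0.5047 = 1.505

1.505


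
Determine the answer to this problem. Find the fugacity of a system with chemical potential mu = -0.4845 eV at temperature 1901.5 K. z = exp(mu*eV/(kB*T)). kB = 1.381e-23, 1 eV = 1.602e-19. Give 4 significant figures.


Step 1: Convert mu to Joules: -0.4845*1.602e-19 = -7.762e-20 J
Step 2: kB*T = 1.381e-23*1901.5 = 2.626e-20 J
Step 3: mu/(kB*T) = -2.956
Step 4: z = exp(-2.956) = 0.05204

0.05204


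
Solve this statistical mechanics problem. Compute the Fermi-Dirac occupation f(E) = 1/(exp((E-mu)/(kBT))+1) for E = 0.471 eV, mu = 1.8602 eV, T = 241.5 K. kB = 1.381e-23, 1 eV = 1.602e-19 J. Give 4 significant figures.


Step 1: (E - mu) = 0.471 - 1.8602 = -1.389 eV
Step 2: Convert: (E-mu)*eV = -2.225e-19 J
Step 3: x = (E-mu)*eV/(kB*T) = -66.73
Step 4: f = 1/(exp(-66.73)+1) = 1

1


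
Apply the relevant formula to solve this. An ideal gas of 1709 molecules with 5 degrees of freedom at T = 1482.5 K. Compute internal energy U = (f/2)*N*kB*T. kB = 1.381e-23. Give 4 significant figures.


Step 1: f/2 = 5/2 = 2.5
Step 2: N*kB*T = 1709*1.381e-23*1482.5 = 3.499e-17
Step 3: U = 2.5 * 3.499e-17 = 8.747e-17 J

8.747e-17


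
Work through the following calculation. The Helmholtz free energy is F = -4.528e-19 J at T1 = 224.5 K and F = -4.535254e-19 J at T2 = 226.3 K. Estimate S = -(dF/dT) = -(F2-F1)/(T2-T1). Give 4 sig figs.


Step 1: dF = F2 - F1 = -4.535254e-19 - (-4.528e-19) = -7.254e-22 J
Step 2: dT = T2 - T1 = 226.3 - 224.5 = 1.8 K
Step 3: S = -dF/dT = -(-7.254e-22)/1.8 = 4.03e-22 J/K

4.03e-22


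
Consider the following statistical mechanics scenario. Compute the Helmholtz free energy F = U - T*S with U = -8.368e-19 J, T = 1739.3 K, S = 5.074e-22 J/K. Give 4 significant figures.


Step 1: T*S = 1739.3 * 5.074e-22 = 8.825e-19 J
Step 2: F = U - T*S = -8.368e-19 - 8.825e-19
Step 3: F = -1.719e-18 J

-1.719e-18


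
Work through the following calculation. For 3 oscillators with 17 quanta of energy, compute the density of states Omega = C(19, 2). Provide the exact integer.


Step 1: Use binomial coefficient C(19, 2)
Step 2: Numerator = 19! / 17!
Step 3: Denominator = 2!
Step 4: Omega = 171

171


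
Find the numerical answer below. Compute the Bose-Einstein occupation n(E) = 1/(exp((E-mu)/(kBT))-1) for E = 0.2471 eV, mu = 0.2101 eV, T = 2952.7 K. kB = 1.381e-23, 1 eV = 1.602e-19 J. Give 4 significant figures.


Step 1: (E - mu) = 0.037 eV
Step 2: x = (E-mu)*eV/(kB*T) = 0.037*1.602e-19/(1.381e-23*2952.7) = 0.1454
Step 3: exp(x) = 1.156
Step 4: n = 1/(exp(x)-1) = 6.391

6.391


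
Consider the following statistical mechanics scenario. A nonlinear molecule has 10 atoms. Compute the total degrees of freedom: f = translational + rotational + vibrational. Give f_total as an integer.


Step 1: Translational DOF = 3
Step 2: Rotational DOF (nonlinear) = 3
Step 3: Vibrational DOF = 3*10 - 6 = 24
Step 4: Total = 3 + 3 + 24 = 30

30


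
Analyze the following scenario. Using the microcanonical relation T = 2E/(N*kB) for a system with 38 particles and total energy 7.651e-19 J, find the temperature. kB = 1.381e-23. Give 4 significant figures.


Step 1: Numerator = 2*E = 2*7.651e-19 = 1.53e-18 J
Step 2: Denominator = N*kB = 38*1.381e-23 = 5.248e-22
Step 3: T = 1.53e-18 / 5.248e-22 = 2916 K

2916


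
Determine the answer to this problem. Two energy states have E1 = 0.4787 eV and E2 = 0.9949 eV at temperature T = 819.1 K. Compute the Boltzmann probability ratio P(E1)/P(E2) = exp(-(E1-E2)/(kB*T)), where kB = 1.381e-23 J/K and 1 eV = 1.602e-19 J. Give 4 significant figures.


Step 1: Compute energy difference dE = E1 - E2 = 0.4787 - 0.9949 = -0.5162 eV
Step 2: Convert to Joules: dE_J = -0.5162 * 1.602e-19 = -8.27e-20 J
Step 3: Compute exponent = -dE_J / (kB * T) = -(-8.27e-20) / (1.381e-23 * 819.1) = 7.311
Step 4: P(E1)/P(E2) = exp(7.311) = 1496

1496


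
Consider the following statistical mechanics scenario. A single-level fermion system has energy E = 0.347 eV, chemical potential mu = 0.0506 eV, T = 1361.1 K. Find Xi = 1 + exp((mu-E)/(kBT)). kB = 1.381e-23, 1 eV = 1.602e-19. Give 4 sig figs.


Step 1: (mu - E) = 0.0506 - 0.347 = -0.2964 eV
Step 2: x = (mu-E)*eV/(kB*T) = -0.2964*1.602e-19/(1.381e-23*1361.1) = -2.526
Step 3: exp(x) = 0.07997
Step 4: Xi = 1 + 0.07997 = 1.08

1.08


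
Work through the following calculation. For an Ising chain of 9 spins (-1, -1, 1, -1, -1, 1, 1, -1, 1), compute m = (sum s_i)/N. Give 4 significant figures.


Step 1: Count up spins (+1): 4, down spins (-1): 5
Step 2: Total magnetization M = 4 - 5 = -1
Step 3: m = M/N = -1/9 = -0.1111

-0.1111


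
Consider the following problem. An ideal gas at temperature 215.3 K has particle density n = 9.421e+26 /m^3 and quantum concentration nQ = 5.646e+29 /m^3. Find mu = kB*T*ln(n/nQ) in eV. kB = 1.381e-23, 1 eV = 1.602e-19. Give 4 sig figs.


Step 1: n/nQ = 9.421e+26/5.646e+29 = 0.001669
Step 2: ln(n/nQ) = -6.396
Step 3: mu = kB*T*ln(n/nQ) = 2.973e-21*-6.396 = -1.902e-20 J
Step 4: Convert to eV: -1.902e-20/1.602e-19 = -0.1187 eV

-0.1187


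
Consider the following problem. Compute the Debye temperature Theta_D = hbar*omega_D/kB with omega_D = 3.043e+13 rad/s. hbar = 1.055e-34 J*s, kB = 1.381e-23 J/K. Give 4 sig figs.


Step 1: hbar*omega_D = 1.055e-34 * 3.043e+13 = 3.21e-21 J
Step 2: Theta_D = 3.21e-21 / 1.381e-23
Step 3: Theta_D = 232.5 K

232.5


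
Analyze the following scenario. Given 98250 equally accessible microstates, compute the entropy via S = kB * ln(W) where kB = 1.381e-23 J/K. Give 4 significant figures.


Step 1: ln(W) = ln(98250) = 11.5
Step 2: S = kB * ln(W) = 1.381e-23 * 11.5
Step 3: S = 1.587e-22 J/K

1.587e-22


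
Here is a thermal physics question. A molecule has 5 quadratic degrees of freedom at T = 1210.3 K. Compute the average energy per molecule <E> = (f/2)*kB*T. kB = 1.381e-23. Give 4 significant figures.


Step 1: f/2 = 5/2 = 2.5
Step 2: kB*T = 1.381e-23 * 1210.3 = 1.671e-20
Step 3: <E> = 2.5 * 1.671e-20 = 4.179e-20 J

4.179e-20


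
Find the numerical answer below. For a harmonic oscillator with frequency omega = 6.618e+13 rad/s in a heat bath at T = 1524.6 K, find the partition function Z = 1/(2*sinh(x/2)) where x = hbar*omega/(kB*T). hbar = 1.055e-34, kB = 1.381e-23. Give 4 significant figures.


Step 1: Compute x = hbar*omega/(kB*T) = 1.055e-34*6.618e+13/(1.381e-23*1524.6) = 0.3316
Step 2: x/2 = 0.1658
Step 3: sinh(x/2) = 0.1666
Step 4: Z = 1/(2*0.1666) = 3.002

3.002


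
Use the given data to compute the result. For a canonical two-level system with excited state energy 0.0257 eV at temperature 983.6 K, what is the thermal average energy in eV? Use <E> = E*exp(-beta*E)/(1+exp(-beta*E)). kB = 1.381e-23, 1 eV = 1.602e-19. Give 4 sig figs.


Step 1: beta*E = 0.0257*1.602e-19/(1.381e-23*983.6) = 0.3031
Step 2: exp(-beta*E) = 0.7385
Step 3: <E> = 0.0257*0.7385/(1+0.7385) = 0.01092 eV

0.01092


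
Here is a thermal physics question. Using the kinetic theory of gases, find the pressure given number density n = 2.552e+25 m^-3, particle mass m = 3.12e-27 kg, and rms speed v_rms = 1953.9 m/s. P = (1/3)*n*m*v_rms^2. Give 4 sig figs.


Step 1: v_rms^2 = 1953.9^2 = 3.818e+06
Step 2: n*m = 2.552e+25*3.12e-27 = 0.07962
Step 3: P = (1/3)*0.07962*3.818e+06 = 1.013e+05 Pa

1.013e+05


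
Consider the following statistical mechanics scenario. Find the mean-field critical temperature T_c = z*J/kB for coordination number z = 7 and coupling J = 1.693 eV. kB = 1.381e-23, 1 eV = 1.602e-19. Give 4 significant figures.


Step 1: z*J = 7*1.693 = 11.85 eV
Step 2: Convert to Joules: 11.85*1.602e-19 = 1.899e-18 J
Step 3: T_c = 1.899e-18 / 1.381e-23 = 1.375e+05 K

1.375e+05


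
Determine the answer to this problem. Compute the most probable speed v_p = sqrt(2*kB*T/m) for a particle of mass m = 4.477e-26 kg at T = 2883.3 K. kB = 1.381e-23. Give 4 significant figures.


Step 1: Numerator = 2*kB*T = 2*1.381e-23*2883.3 = 7.964e-20
Step 2: Ratio = 7.964e-20 / 4.477e-26 = 1.779e+06
Step 3: v_p = sqrt(1.779e+06) = 1334 m/s

1334


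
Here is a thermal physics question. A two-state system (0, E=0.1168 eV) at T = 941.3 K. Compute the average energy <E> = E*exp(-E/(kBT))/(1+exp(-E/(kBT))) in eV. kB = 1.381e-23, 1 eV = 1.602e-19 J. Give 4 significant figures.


Step 1: beta*E = 0.1168*1.602e-19/(1.381e-23*941.3) = 1.439
Step 2: exp(-beta*E) = 0.2371
Step 3: <E> = 0.1168*0.2371/(1+0.2371) = 0.02238 eV

0.02238


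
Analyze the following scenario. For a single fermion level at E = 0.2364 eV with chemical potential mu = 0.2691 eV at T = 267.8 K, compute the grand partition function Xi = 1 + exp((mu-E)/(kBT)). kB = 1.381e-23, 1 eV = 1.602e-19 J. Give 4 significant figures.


Step 1: (mu - E) = 0.2691 - 0.2364 = 0.0327 eV
Step 2: x = (mu-E)*eV/(kB*T) = 0.0327*1.602e-19/(1.381e-23*267.8) = 1.416
Step 3: exp(x) = 4.123
Step 4: Xi = 1 + 4.123 = 5.123

5.123


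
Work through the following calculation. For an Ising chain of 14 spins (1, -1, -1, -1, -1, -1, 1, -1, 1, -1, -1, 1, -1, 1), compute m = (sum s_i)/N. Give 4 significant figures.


Step 1: Count up spins (+1): 5, down spins (-1): 9
Step 2: Total magnetization M = 5 - 9 = -4
Step 3: m = M/N = -4/14 = -0.2857

-0.2857


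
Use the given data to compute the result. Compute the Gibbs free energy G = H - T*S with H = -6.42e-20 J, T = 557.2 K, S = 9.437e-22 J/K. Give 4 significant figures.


Step 1: T*S = 557.2 * 9.437e-22 = 5.258e-19 J
Step 2: G = H - T*S = -6.42e-20 - 5.258e-19
Step 3: G = -5.9e-19 J

-5.9e-19


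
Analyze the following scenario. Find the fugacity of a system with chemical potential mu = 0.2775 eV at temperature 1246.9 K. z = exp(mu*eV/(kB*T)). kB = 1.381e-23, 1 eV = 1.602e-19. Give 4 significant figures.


Step 1: Convert mu to Joules: 0.2775*1.602e-19 = 4.446e-20 J
Step 2: kB*T = 1.381e-23*1246.9 = 1.722e-20 J
Step 3: mu/(kB*T) = 2.582
Step 4: z = exp(2.582) = 13.22

13.22


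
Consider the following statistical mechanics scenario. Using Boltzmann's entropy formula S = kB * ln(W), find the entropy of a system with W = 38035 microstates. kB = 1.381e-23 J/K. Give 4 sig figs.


Step 1: ln(W) = ln(38035) = 10.55
Step 2: S = kB * ln(W) = 1.381e-23 * 10.55
Step 3: S = 1.456e-22 J/K

1.456e-22


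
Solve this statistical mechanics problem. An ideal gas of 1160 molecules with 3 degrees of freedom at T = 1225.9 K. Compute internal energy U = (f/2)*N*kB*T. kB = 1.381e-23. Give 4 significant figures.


Step 1: f/2 = 3/2 = 1.5
Step 2: N*kB*T = 1160*1.381e-23*1225.9 = 1.964e-17
Step 3: U = 1.5 * 1.964e-17 = 2.946e-17 J

2.946e-17


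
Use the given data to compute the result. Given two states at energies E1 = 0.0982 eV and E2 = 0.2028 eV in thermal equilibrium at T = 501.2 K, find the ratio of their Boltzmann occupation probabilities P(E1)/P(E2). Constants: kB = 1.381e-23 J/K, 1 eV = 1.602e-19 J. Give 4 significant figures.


Step 1: Compute energy difference dE = E1 - E2 = 0.0982 - 0.2028 = -0.1046 eV
Step 2: Convert to Joules: dE_J = -0.1046 * 1.602e-19 = -1.676e-20 J
Step 3: Compute exponent = -dE_J / (kB * T) = -(-1.676e-20) / (1.381e-23 * 501.2) = 2.421
Step 4: P(E1)/P(E2) = exp(2.421) = 11.26

11.26


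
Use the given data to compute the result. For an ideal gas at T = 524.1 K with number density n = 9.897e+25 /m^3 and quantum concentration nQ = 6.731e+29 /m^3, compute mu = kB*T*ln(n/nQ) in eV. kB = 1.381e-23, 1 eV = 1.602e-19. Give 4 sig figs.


Step 1: n/nQ = 9.897e+25/6.731e+29 = 0.000147
Step 2: ln(n/nQ) = -8.825
Step 3: mu = kB*T*ln(n/nQ) = 7.238e-21*-8.825 = -6.387e-20 J
Step 4: Convert to eV: -6.387e-20/1.602e-19 = -0.3987 eV

-0.3987


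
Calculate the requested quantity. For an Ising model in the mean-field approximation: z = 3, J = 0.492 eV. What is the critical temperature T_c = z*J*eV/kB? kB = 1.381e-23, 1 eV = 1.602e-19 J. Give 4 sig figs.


Step 1: z*J = 3*0.492 = 1.476 eV
Step 2: Convert to Joules: 1.476*1.602e-19 = 2.365e-19 J
Step 3: T_c = 2.365e-19 / 1.381e-23 = 1.712e+04 K

1.712e+04


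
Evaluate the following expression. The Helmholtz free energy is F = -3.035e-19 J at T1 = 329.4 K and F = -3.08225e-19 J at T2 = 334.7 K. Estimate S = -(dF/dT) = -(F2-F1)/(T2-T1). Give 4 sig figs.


Step 1: dF = F2 - F1 = -3.08225e-19 - (-3.035e-19) = -4.725e-21 J
Step 2: dT = T2 - T1 = 334.7 - 329.4 = 5.3 K
Step 3: S = -dF/dT = -(-4.725e-21)/5.3 = 8.915e-22 J/K

8.915e-22


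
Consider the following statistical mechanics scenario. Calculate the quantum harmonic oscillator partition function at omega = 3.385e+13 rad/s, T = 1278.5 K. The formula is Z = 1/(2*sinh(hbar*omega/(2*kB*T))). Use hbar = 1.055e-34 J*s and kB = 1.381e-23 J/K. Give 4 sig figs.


Step 1: Compute x = hbar*omega/(kB*T) = 1.055e-34*3.385e+13/(1.381e-23*1278.5) = 0.2023
Step 2: x/2 = 0.1011
Step 3: sinh(x/2) = 0.1013
Step 4: Z = 1/(2*0.1013) = 4.936

4.936


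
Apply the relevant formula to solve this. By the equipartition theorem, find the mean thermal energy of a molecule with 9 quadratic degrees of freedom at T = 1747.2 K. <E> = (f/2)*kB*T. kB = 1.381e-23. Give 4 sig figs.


Step 1: f/2 = 9/2 = 4.5
Step 2: kB*T = 1.381e-23 * 1747.2 = 2.413e-20
Step 3: <E> = 4.5 * 2.413e-20 = 1.086e-19 J

1.086e-19


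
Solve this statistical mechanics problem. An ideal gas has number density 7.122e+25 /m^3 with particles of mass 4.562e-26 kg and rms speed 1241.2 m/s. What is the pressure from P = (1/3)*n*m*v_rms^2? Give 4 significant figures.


Step 1: v_rms^2 = 1241.2^2 = 1.541e+06
Step 2: n*m = 7.122e+25*4.562e-26 = 3.249
Step 3: P = (1/3)*3.249*1.541e+06 = 1.668e+06 Pa

1.668e+06


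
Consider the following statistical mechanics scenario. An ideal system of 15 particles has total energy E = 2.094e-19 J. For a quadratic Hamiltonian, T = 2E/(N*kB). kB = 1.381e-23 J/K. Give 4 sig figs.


Step 1: Numerator = 2*E = 2*2.094e-19 = 4.188e-19 J
Step 2: Denominator = N*kB = 15*1.381e-23 = 2.071e-22
Step 3: T = 4.188e-19 / 2.071e-22 = 2022 K

2022


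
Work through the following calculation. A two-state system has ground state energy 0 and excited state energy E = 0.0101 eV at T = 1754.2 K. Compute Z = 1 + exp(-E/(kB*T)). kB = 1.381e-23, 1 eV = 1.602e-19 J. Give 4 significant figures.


Step 1: Compute beta*E = E*eV/(kB*T) = 0.0101*1.602e-19/(1.381e-23*1754.2) = 0.06679
Step 2: exp(-beta*E) = exp(-0.06679) = 0.9354
Step 3: Z = 1 + 0.9354 = 1.935

1.935


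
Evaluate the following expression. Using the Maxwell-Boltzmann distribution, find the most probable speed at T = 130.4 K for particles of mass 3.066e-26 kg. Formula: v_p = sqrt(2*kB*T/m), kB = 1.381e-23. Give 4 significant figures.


Step 1: Numerator = 2*kB*T = 2*1.381e-23*130.4 = 3.602e-21
Step 2: Ratio = 3.602e-21 / 3.066e-26 = 1.175e+05
Step 3: v_p = sqrt(1.175e+05) = 342.7 m/s

342.7


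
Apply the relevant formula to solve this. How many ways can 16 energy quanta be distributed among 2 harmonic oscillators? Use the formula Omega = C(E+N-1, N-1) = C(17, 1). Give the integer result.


Step 1: Use binomial coefficient C(17, 1)
Step 2: Numerator = 17! / 16!
Step 3: Denominator = 1!
Step 4: Omega = 17

17


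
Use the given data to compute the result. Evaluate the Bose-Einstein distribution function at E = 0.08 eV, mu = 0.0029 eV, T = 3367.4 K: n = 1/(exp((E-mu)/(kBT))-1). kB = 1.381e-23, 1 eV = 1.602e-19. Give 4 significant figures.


Step 1: (E - mu) = 0.0771 eV
Step 2: x = (E-mu)*eV/(kB*T) = 0.0771*1.602e-19/(1.381e-23*3367.4) = 0.2656
Step 3: exp(x) = 1.304
Step 4: n = 1/(exp(x)-1) = 3.287

3.287


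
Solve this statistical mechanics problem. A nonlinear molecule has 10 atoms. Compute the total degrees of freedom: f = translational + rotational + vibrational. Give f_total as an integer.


Step 1: Translational DOF = 3
Step 2: Rotational DOF (nonlinear) = 3
Step 3: Vibrational DOF = 3*10 - 6 = 24
Step 4: Total = 3 + 3 + 24 = 30

30


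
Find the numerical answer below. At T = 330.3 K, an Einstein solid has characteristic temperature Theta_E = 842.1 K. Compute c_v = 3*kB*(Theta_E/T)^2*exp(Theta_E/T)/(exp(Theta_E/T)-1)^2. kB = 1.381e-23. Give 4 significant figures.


Step 1: x = Theta_E/T = 842.1/330.3 = 2.55
Step 2: x^2 = 6.5
Step 3: exp(x) = 12.8
Step 4: c_v = 3*1.381e-23*6.5*12.8/(12.8-1)^2 = 2.475e-23

2.475e-23


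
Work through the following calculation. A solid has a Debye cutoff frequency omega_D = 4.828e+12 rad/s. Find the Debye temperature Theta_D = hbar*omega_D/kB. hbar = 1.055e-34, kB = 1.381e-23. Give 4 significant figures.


Step 1: hbar*omega_D = 1.055e-34 * 4.828e+12 = 5.094e-22 J
Step 2: Theta_D = 5.094e-22 / 1.381e-23
Step 3: Theta_D = 36.88 K

36.88


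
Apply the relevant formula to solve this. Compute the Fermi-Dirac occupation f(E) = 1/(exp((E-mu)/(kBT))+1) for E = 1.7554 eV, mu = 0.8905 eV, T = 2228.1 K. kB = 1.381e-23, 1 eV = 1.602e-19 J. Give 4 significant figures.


Step 1: (E - mu) = 1.7554 - 0.8905 = 0.8649 eV
Step 2: Convert: (E-mu)*eV = 1.386e-19 J
Step 3: x = (E-mu)*eV/(kB*T) = 4.503
Step 4: f = 1/(exp(4.503)+1) = 0.01095

0.01095


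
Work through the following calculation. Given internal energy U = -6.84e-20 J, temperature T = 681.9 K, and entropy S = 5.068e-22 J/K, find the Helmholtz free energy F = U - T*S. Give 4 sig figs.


Step 1: T*S = 681.9 * 5.068e-22 = 3.456e-19 J
Step 2: F = U - T*S = -6.84e-20 - 3.456e-19
Step 3: F = -4.14e-19 J

-4.14e-19


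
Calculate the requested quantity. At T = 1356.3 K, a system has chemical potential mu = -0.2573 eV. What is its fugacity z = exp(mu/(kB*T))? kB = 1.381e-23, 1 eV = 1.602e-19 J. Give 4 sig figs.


Step 1: Convert mu to Joules: -0.2573*1.602e-19 = -4.122e-20 J
Step 2: kB*T = 1.381e-23*1356.3 = 1.873e-20 J
Step 3: mu/(kB*T) = -2.201
Step 4: z = exp(-2.201) = 0.1107

0.1107


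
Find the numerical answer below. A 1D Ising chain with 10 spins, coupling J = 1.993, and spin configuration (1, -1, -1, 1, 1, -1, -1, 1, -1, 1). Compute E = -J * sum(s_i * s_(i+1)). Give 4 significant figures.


Step 1: Nearest-neighbor products: -1, 1, -1, 1, -1, 1, -1, -1, -1
Step 2: Sum of products = -3
Step 3: E = -1.993 * -3 = 5.979

5.979


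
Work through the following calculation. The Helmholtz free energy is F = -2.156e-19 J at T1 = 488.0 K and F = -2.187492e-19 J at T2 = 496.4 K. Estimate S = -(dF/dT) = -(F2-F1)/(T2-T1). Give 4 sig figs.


Step 1: dF = F2 - F1 = -2.187492e-19 - (-2.156e-19) = -3.1492e-21 J
Step 2: dT = T2 - T1 = 496.4 - 488.0 = 8.4 K
Step 3: S = -dF/dT = -(-3.1492e-21)/8.4 = 3.749e-22 J/K

3.749e-22


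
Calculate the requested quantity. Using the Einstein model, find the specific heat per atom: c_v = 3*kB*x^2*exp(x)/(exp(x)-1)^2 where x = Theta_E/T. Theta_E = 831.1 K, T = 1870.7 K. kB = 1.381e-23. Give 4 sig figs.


Step 1: x = Theta_E/T = 831.1/1870.7 = 0.4443
Step 2: x^2 = 0.1974
Step 3: exp(x) = 1.559
Step 4: c_v = 3*1.381e-23*0.1974*1.559/(1.559-1)^2 = 4.076e-23

4.076e-23


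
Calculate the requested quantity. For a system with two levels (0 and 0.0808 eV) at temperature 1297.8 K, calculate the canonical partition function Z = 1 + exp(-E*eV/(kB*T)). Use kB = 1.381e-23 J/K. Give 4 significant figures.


Step 1: Compute beta*E = E*eV/(kB*T) = 0.0808*1.602e-19/(1.381e-23*1297.8) = 0.7222
Step 2: exp(-beta*E) = exp(-0.7222) = 0.4857
Step 3: Z = 1 + 0.4857 = 1.486

1.486


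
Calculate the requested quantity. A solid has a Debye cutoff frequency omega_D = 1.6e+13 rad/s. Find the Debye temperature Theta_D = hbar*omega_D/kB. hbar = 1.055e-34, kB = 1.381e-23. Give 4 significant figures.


Step 1: hbar*omega_D = 1.055e-34 * 1.6e+13 = 1.688e-21 J
Step 2: Theta_D = 1.688e-21 / 1.381e-23
Step 3: Theta_D = 122.2 K

122.2


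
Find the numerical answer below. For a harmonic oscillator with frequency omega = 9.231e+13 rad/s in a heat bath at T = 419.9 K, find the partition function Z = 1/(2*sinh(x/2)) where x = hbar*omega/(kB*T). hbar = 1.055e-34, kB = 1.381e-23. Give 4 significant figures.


Step 1: Compute x = hbar*omega/(kB*T) = 1.055e-34*9.231e+13/(1.381e-23*419.9) = 1.679
Step 2: x/2 = 0.8397
Step 3: sinh(x/2) = 0.9419
Step 4: Z = 1/(2*0.9419) = 0.5308

0.5308


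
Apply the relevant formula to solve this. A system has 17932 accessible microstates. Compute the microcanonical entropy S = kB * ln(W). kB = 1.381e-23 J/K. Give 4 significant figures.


Step 1: ln(W) = ln(17932) = 9.794
Step 2: S = kB * ln(W) = 1.381e-23 * 9.794
Step 3: S = 1.353e-22 J/K

1.353e-22


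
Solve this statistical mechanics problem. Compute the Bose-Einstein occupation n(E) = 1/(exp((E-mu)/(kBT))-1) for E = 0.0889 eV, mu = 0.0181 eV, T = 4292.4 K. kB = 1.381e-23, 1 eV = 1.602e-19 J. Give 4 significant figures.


Step 1: (E - mu) = 0.0708 eV
Step 2: x = (E-mu)*eV/(kB*T) = 0.0708*1.602e-19/(1.381e-23*4292.4) = 0.1913
Step 3: exp(x) = 1.211
Step 4: n = 1/(exp(x)-1) = 4.742

4.742


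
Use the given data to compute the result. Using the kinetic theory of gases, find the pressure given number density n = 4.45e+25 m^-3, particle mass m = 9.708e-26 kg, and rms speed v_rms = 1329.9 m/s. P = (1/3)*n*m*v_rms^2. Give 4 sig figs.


Step 1: v_rms^2 = 1329.9^2 = 1.769e+06
Step 2: n*m = 4.45e+25*9.708e-26 = 4.32
Step 3: P = (1/3)*4.32*1.769e+06 = 2.547e+06 Pa

2.547e+06


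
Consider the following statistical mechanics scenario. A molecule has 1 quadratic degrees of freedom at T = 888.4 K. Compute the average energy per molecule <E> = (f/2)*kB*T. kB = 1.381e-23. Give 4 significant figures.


Step 1: f/2 = 1/2 = 0.5
Step 2: kB*T = 1.381e-23 * 888.4 = 1.227e-20
Step 3: <E> = 0.5 * 1.227e-20 = 6.134e-21 J

6.134e-21


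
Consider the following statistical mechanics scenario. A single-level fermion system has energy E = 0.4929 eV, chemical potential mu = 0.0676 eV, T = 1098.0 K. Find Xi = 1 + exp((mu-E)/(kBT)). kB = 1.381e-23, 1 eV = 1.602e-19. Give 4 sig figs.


Step 1: (mu - E) = 0.0676 - 0.4929 = -0.4253 eV
Step 2: x = (mu-E)*eV/(kB*T) = -0.4253*1.602e-19/(1.381e-23*1098.0) = -4.493
Step 3: exp(x) = 0.01118
Step 4: Xi = 1 + 0.01118 = 1.011

1.011


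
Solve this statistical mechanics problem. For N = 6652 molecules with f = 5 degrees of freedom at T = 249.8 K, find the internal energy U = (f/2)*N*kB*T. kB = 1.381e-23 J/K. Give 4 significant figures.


Step 1: f/2 = 5/2 = 2.5
Step 2: N*kB*T = 6652*1.381e-23*249.8 = 2.295e-17
Step 3: U = 2.5 * 2.295e-17 = 5.737e-17 J

5.737e-17


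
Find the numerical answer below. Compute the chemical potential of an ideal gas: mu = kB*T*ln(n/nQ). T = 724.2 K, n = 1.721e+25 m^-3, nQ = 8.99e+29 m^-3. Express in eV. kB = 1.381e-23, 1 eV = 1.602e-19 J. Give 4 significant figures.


Step 1: n/nQ = 1.721e+25/8.99e+29 = 1.914e-05
Step 2: ln(n/nQ) = -10.86
Step 3: mu = kB*T*ln(n/nQ) = 1e-20*-10.86 = -1.086e-19 J
Step 4: Convert to eV: -1.086e-19/1.602e-19 = -0.6782 eV

-0.6782


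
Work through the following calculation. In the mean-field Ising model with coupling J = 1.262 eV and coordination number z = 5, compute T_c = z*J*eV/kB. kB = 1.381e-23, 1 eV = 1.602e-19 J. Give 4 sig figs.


Step 1: z*J = 5*1.262 = 6.31 eV
Step 2: Convert to Joules: 6.31*1.602e-19 = 1.011e-18 J
Step 3: T_c = 1.011e-18 / 1.381e-23 = 7.32e+04 K

7.32e+04


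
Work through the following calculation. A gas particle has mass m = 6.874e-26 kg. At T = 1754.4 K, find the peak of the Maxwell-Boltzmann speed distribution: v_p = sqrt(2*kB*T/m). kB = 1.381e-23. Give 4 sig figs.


Step 1: Numerator = 2*kB*T = 2*1.381e-23*1754.4 = 4.846e-20
Step 2: Ratio = 4.846e-20 / 6.874e-26 = 7.049e+05
Step 3: v_p = sqrt(7.049e+05) = 839.6 m/s

839.6


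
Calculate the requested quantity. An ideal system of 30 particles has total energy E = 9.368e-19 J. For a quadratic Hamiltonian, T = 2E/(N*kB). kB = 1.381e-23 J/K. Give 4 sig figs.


Step 1: Numerator = 2*E = 2*9.368e-19 = 1.874e-18 J
Step 2: Denominator = N*kB = 30*1.381e-23 = 4.143e-22
Step 3: T = 1.874e-18 / 4.143e-22 = 4522 K

4522


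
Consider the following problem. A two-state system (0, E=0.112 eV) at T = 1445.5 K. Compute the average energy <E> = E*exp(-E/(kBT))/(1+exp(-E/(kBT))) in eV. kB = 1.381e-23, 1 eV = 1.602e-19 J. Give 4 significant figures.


Step 1: beta*E = 0.112*1.602e-19/(1.381e-23*1445.5) = 0.8988
Step 2: exp(-beta*E) = 0.4071
Step 3: <E> = 0.112*0.4071/(1+0.4071) = 0.0324 eV

0.0324


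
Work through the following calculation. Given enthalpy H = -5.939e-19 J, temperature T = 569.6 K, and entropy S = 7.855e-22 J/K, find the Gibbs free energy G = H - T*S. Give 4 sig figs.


Step 1: T*S = 569.6 * 7.855e-22 = 4.474e-19 J
Step 2: G = H - T*S = -5.939e-19 - 4.474e-19
Step 3: G = -1.041e-18 J

-1.041e-18


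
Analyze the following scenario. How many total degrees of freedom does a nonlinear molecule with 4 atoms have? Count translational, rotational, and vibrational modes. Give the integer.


Step 1: Translational DOF = 3
Step 2: Rotational DOF (nonlinear) = 3
Step 3: Vibrational DOF = 3*4 - 6 = 6
Step 4: Total = 3 + 3 + 6 = 12

12


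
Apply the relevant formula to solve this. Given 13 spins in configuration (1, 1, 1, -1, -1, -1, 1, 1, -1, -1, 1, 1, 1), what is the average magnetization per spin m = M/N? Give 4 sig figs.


Step 1: Count up spins (+1): 8, down spins (-1): 5
Step 2: Total magnetization M = 8 - 5 = 3
Step 3: m = M/N = 3/13 = 0.2308

0.2308


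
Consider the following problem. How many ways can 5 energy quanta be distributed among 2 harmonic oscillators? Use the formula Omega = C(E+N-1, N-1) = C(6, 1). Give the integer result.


Step 1: Use binomial coefficient C(6, 1)
Step 2: Numerator = 6! / 5!
Step 3: Denominator = 1!
Step 4: Omega = 6

6


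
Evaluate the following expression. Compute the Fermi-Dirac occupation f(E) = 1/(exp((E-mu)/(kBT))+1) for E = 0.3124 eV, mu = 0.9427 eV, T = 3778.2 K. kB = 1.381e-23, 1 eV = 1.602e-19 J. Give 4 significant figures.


Step 1: (E - mu) = 0.3124 - 0.9427 = -0.6303 eV
Step 2: Convert: (E-mu)*eV = -1.01e-19 J
Step 3: x = (E-mu)*eV/(kB*T) = -1.935
Step 4: f = 1/(exp(-1.935)+1) = 0.8738

0.8738
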